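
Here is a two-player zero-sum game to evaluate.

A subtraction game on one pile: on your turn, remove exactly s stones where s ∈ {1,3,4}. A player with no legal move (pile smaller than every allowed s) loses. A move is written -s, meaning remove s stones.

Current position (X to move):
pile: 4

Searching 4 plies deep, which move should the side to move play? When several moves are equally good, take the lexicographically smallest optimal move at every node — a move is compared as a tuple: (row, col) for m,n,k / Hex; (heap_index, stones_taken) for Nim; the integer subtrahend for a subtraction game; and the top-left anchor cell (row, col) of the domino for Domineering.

X's best at [4]: -4

[4] X move#1: -1:-1/3, -3:-1/1, -4:+1/0*
[0] end (terminal -1, O#2); searched 4 to 4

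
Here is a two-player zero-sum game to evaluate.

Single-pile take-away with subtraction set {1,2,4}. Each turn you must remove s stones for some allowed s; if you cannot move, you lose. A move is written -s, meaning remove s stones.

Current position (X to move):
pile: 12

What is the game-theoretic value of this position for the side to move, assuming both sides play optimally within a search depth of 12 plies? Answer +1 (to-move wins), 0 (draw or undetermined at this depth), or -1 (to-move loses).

p1 X@[12]: -1[11]-1* -2[10]-1 -4[8]-1
p2 O@[11]: -1[10]-1 -2[9]+1* -4[7]-1
p3 X@[9]: -1[8]-1* -2[7]-1 -4[5]-1
p4 O@[8]: -1[7]-1 -2[6]+1* -4[4]-1
p5 X@[6]: -1[5]-1* -2[4]-1 -4[2]-1
p6 O@[5]: -1[4]-1 -2[3]+1* -4[1]-1
p7 X@[3]: -1[2]-1* -2[1]-1
p8 O@[2]: -1[1]-1 -2[0]+1*
p9 X@[0] terminal -1; root [12] d12

value(12, X) = -1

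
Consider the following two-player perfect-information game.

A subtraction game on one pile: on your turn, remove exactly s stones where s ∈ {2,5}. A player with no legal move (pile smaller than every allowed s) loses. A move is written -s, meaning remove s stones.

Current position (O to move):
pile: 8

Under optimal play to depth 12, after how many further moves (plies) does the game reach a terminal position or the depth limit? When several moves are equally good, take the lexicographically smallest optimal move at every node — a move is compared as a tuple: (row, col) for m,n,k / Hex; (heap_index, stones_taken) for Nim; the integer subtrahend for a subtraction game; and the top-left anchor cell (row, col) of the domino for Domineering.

p1 O@[8]: -2[6]-1* -5[3]-1
p2 X@[6]: -2[4]+1* -5[1]+1
p3 O@[4]: -2[2]-1*
p4 X@[2]: -2[0]+1*
p5 O@[0] terminal -1; root [8] d12

PV length from [8]: 4 plies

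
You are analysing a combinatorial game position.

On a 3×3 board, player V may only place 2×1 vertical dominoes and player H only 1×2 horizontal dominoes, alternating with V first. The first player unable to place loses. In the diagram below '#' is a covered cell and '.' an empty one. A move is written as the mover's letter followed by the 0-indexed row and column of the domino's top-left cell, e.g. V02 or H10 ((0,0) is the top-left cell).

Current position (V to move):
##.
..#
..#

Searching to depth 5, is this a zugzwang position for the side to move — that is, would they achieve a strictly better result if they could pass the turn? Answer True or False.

zugzwang(##./..#/..#, V) = False

[##./..#/..#] V move#1: V10:+1/##./#.#/#.#*, V11:+1/##./.##/.##
[##./#.#/#.#] end (terminal -1, H#2); searched ##./..#/..# to 5
pass branch (H moves first from the same position):
  | [##./..#/..#] H move#1: H10:+1/##./###/..#*, H20:+1/##./..#/###
  | [##./###/..#] end (terminal -1, V#2); searched ##./..#/..# to 5
V moving scores +1; V passing scores -1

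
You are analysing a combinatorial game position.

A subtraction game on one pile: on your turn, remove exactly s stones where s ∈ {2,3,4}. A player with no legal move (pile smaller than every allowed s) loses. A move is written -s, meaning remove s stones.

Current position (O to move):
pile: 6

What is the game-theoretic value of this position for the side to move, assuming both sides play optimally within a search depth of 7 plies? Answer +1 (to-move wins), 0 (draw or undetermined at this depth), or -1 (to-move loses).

value(6, O) = -1

[6] O move#1: -2:-1/4*, -3:-1/3, -4:-1/2
[4] X move#2: -2:-1/2, -3:+1/1*, -4:+1/0
[1] end (terminal -1, O#3); searched 6 to 7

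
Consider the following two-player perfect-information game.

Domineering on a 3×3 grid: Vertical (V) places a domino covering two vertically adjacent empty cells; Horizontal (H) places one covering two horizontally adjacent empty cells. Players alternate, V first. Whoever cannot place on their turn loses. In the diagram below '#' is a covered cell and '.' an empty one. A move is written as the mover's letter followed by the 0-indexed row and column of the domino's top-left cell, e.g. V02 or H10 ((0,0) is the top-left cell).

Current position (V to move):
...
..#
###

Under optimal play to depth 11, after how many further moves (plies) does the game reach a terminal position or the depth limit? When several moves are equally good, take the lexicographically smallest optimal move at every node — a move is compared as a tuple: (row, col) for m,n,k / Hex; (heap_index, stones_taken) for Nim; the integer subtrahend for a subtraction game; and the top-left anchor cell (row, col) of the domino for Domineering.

PV length from [.../..#/###]: 1 ply

ply 1, V at .../..#/### | V00=-1→#../#.#/###; V01=+1→.#./.##/###*
ply 2: .#./.##/### is terminal -1 (H); from .../..#/### depth 11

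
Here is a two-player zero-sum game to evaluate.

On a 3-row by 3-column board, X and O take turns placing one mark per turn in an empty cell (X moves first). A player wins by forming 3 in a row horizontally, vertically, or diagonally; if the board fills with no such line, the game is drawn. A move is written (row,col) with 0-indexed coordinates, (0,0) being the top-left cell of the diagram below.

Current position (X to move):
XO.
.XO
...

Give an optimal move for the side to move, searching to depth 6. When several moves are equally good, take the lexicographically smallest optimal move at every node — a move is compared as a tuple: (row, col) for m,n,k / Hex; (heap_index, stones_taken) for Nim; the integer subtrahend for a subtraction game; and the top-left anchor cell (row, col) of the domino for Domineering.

X's best at [XO./.XO/...]: (0,2)

p1 X@[XO./.XO/...]: (0,2)[XOX/.XO/...]+1* (1,0)[XO./XXO/...]+1 (2,0)[XO./.XO/X..]+1 (2,1)[XO./.XO/.X.]+0 (2,2)[XO./.XO/..X]+1
p2 O@[XOX/.XO/...]: (1,0)[XOX/OXO/...]-1* (2,0)[XOX/.XO/O..]-1 (2,1)[XOX/.XO/.O.]-1 (2,2)[XOX/.XO/..O]-1
p3 X@[XOX/OXO/...]: (2,0)[XOX/OXO/X..]+1* (2,1)[XOX/OXO/.X.]+1 (2,2)[XOX/OXO/..X]+1
p4 O@[XOX/OXO/X..] terminal -1; root [XO./.XO/...] d6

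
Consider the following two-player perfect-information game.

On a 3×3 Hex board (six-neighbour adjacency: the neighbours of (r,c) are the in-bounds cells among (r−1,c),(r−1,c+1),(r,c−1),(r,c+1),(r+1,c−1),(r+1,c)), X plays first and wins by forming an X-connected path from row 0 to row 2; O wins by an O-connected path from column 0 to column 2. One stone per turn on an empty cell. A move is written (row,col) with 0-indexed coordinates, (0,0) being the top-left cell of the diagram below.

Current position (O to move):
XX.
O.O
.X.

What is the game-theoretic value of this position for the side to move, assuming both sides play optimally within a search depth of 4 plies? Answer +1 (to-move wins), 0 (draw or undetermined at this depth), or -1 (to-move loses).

value(XX./O.O/.X., O) = +1

ply 1, O at XX./O.O/.X. | (0,2)=-1→XXO/O.O/.X.; (1,1)=+1→XX./OOO/.X.*; (2,0)=-1→XX./O.O/OX.; (2,2)=-1→XX./O.O/.XO
ply 2: XX./OOO/.X. is terminal -1 (X); from XX./O.O/.X. depth 4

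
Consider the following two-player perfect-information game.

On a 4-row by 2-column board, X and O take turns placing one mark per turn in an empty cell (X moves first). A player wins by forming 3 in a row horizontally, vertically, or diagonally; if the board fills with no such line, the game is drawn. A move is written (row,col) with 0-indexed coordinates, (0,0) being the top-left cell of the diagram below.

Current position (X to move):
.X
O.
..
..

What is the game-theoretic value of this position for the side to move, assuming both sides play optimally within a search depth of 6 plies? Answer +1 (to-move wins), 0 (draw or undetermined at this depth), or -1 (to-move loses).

p1 X@[.X/O./../..]: (0,0)[XX/O./../..]+0* (1,1)[.X/OX/../..]+0 (2,0)[.X/O./X./..]+0 (2,1)[.X/O./.X/..]+0 (3,0)[.X/O./../X.]+0 (3,1)[.X/O./../.X]-1
p2 O@[XX/O./../..]: (1,1)[XX/OO/../..]+0* (2,0)[XX/O./O./..]+0 (2,1)[XX/O./.O/..]+0 (3,0)[XX/O./../O.]+0 (3,1)[XX/O./../.O]+0
p3 X@[XX/OO/../..]: (2,0)[XX/OO/X./..]+0* (2,1)[XX/OO/.X/..]+0 (3,0)[XX/OO/../X.]+0 (3,1)[XX/OO/../.X]+0
p4 O@[XX/OO/X./..]: (2,1)[XX/OO/XO/..]+0* (3,0)[XX/OO/X./O.]+0 (3,1)[XX/OO/X./.O]+0
p5 X@[XX/OO/XO/..]: (3,0)[XX/OO/XO/X.]-1 (3,1)[XX/OO/XO/.X]+0*
p6 O@[XX/OO/XO/.X]: (3,0)[XX/OO/XO/OX]+0*
p7 X@[XX/OO/XO/OX] terminal +0; root [.X/O./../..] d6

value(.X/O./../.., X) = 0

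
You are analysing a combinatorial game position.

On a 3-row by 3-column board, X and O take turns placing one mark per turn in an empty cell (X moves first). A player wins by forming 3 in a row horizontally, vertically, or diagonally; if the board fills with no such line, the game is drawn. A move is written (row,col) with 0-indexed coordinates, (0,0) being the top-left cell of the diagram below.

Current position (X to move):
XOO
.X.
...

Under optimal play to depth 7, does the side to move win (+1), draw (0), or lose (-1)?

p1 X@[XOO/.X./...]: (1,0)[XOO/XX./...]+1* (1,2)[XOO/.XX/...]+1 (2,0)[XOO/.X./X..]+1 (2,1)[XOO/.X./.X.]+0 (2,2)[XOO/.X./..X]+1
p2 O@[XOO/XX./...]: (1,2)[XOO/XXO/...]-1* (2,0)[XOO/XX./O..]-1 (2,1)[XOO/XX./.O.]-1 (2,2)[XOO/XX./..O]-1
p3 X@[XOO/XXO/...]: (2,0)[XOO/XXO/X..]+1* (2,1)[XOO/XXO/.X.]-1 (2,2)[XOO/XXO/..X]+1
p4 O@[XOO/XXO/X..] terminal -1; root [XOO/.X./...] d7

value(XOO/.X./..., X) = +1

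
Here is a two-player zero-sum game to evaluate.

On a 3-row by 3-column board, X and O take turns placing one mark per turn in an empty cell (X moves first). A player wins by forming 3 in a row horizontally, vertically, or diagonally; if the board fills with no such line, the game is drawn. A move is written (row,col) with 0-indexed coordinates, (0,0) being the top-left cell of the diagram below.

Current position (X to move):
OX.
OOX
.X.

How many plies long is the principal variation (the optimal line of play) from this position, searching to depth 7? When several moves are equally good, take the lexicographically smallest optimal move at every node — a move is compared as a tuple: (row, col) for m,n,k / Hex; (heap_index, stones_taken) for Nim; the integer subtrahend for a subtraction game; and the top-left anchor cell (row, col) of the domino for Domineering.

[OX./OOX/.X.] X move#1: (0,2):-1/OXX/OOX/.X.*, (2,0):-1/OX./OOX/XX., (2,2):-1/OX./OOX/.XX
[OXX/OOX/.X.] O move#2: (2,0):+1/OXX/OOX/OX.*, (2,2):+1/OXX/OOX/.XO
[OXX/OOX/OX.] end (terminal -1, X#3); searched OX./OOX/.X. to 7

PV length from [OX./OOX/.X.]: 2 plies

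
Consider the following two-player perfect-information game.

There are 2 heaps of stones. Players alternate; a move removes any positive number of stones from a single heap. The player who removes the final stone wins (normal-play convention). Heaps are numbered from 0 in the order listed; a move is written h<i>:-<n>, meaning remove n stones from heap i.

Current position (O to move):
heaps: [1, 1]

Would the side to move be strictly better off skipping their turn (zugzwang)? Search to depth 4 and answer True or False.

[(1,1)] O move#1: h0:-1:-1/(0,1)*, h1:-1:-1/(1,0)
[(0,1)] X move#2: h1:-1:+1/(0,0)*
[(0,0)] end (terminal -1, O#3); searched (1,1) to 4
pass branch (X moves first from the same position):
  | [(1,1)] X move#1: h0:-1:-1/(0,1)*, h1:-1:-1/(1,0)
  | [(0,1)] O move#2: h1:-1:+1/(0,0)*
  | [(0,0)] end (terminal -1, X#3); searched (1,1) to 4
O moving scores -1; O passing scores +1

zugzwang((1,1), O) = True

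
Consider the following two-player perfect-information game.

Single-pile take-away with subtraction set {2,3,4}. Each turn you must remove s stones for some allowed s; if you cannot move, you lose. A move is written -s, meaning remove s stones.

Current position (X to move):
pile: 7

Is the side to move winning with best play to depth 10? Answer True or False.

X winning at [7]: False

ply 1, X at 7 | -2=-1→5*; -3=-1→4; -4=-1→3
ply 2, O at 5 | -2=-1→3; -3=-1→2; -4=+1→1*
ply 3: 1 is terminal -1 (X); from 7 depth 10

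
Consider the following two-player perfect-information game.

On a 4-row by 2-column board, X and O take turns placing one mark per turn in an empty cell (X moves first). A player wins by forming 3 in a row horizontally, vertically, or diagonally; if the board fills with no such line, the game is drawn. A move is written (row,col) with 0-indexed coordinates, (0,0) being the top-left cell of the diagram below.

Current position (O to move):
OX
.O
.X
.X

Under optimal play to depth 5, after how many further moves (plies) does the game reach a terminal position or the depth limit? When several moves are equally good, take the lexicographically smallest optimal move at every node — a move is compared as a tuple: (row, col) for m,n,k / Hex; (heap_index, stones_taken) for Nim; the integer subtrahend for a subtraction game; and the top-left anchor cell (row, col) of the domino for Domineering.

ply 1, O at OX/.O/.X/.X | (1,0)=+0→OX/OO/.X/.X*; (2,0)=+0→OX/.O/OX/.X; (3,0)=+0→OX/.O/.X/OX
ply 2, X at OX/OO/.X/.X | (2,0)=+0→OX/OO/XX/.X*; (3,0)=-1→OX/OO/.X/XX
ply 3, O at OX/OO/XX/.X | (3,0)=+0→OX/OO/XX/OX*
ply 4: OX/OO/XX/OX is terminal +0 (X); from OX/.O/.X/.X depth 5

PV length from [OX/.O/.X/.X]: 3 plies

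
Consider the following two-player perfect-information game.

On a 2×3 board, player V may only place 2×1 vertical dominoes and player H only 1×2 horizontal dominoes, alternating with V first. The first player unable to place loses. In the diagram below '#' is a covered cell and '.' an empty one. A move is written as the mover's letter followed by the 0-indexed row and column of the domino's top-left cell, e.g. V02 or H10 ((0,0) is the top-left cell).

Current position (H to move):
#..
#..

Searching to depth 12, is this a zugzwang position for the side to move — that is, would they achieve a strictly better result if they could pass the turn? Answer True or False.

zugzwang(#../#.., H) = False

[#../#..] H move#1: H01:+1/###/#..*, H11:+1/#../###
[###/#..] end (terminal -1, V#2); searched #../#.. to 12
pass branch (V moves first from the same position):
  | [#../#..] V move#1: V01:+1/##./##.*, V02:+1/#.#/#.#
  | [##./##.] end (terminal -1, H#2); searched #../#.. to 12
H moving scores +1; H passing scores -1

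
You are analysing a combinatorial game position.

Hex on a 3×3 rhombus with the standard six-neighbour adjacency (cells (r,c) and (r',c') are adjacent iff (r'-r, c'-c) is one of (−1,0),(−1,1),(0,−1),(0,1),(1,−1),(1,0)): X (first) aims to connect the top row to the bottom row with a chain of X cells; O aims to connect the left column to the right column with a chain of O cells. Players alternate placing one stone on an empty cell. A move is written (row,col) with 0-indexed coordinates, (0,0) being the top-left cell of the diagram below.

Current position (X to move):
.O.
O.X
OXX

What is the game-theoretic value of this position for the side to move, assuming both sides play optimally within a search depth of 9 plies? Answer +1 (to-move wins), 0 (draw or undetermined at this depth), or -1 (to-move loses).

[.O./O.X/OXX] X move#1: (0,0):-1/XO./O.X/OXX, (0,2):+1/.OX/O.X/OXX*, (1,1):-1/.O./OXX/OXX
[.OX/O.X/OXX] end (terminal -1, O#2); searched .O./O.X/OXX to 9

value(.O./O.X/OXX, X) = +1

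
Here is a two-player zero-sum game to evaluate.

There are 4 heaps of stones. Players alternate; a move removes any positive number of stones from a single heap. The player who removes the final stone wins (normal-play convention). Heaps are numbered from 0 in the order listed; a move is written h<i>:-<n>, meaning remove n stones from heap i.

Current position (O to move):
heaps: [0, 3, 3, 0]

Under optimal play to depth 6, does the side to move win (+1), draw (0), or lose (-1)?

value((0,3,3,0), O) = -1

ply 1, O at (0,3,3,0) | h1:-1=-1→(0,2,3,0)*; h1:-2=-1→(0,1,3,0); h1:-3=-1→(0,0,3,0); h2:-1=-1→(0,3,2,0); h2:-2=-1→(0,3,1,0); h2:-3=-1→(0,3,0,0)
ply 2, X at (0,2,3,0) | h1:-1=-1→(0,1,3,0); h1:-2=-1→(0,0,3,0); h2:-1=+1→(0,2,2,0)*; h2:-2=-1→(0,2,1,0); h2:-3=-1→(0,2,0,0)
ply 3, O at (0,2,2,0) | h1:-1=-1→(0,1,2,0)*; h1:-2=-1→(0,0,2,0); h2:-1=-1→(0,2,1,0); h2:-2=-1→(0,2,0,0)
ply 4, X at (0,1,2,0) | h1:-1=-1→(0,0,2,0); h2:-1=+1→(0,1,1,0)*; h2:-2=-1→(0,1,0,0)
ply 5, O at (0,1,1,0) | h1:-1=-1→(0,0,1,0)*; h2:-1=-1→(0,1,0,0)
ply 6, X at (0,0,1,0) | h2:-1=+1→(0,0,0,0)*
ply 7: (0,0,0,0) is terminal -1 (O); from (0,3,3,0) depth 6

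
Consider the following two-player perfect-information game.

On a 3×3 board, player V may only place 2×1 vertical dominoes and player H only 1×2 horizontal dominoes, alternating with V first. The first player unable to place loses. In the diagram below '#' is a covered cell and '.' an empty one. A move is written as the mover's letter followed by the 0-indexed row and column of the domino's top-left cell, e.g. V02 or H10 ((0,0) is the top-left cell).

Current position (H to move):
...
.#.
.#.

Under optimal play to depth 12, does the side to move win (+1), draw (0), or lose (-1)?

ply 1, H at .../.#./.#. | H00=-1→##./.#./.#.*; H01=-1→.##/.#./.#.
ply 2, V at ##./.#./.#. | V02=+1→###/.##/.#.*; V10=+1→##./##./##.; V12=+1→##./.##/.##
ply 3: ###/.##/.#. is terminal -1 (H); from .../.#./.#. depth 12

value(.../.#./.#., H) = -1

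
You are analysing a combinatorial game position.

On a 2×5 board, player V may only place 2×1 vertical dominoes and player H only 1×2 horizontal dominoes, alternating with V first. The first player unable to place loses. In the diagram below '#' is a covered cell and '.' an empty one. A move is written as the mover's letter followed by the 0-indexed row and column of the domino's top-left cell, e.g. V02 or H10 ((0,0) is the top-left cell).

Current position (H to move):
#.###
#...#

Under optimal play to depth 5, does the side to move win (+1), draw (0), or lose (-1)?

value(#.###/#...#, H) = +1

[#.###/#...#] H move#1: H11:+1/#.###/###.#*, H12:-1/#.###/#.###
[#.###/###.#] end (terminal -1, V#2); searched #.###/#...# to 5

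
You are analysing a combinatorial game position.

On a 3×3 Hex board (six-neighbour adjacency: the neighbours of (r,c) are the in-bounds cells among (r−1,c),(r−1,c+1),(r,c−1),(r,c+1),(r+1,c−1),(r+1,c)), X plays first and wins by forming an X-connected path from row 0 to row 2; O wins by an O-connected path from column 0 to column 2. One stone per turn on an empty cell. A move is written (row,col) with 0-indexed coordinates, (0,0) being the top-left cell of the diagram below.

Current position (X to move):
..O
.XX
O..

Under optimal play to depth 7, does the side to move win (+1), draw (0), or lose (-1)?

value(..O/.XX/O.., X) = +1

ply 1, X at ..O/.XX/O.. | (0,0)=+1→X.O/.XX/O..*; (0,1)=+1→.XO/.XX/O..; (1,0)=+1→..O/XXX/O..; (2,1)=-1→..O/.XX/OX.; (2,2)=-1→..O/.XX/O.X
ply 2, O at X.O/.XX/O.. | (0,1)=-1→XOO/.XX/O..*; (1,0)=-1→X.O/OXX/O..; (2,1)=-1→X.O/.XX/OO.; (2,2)=-1→X.O/.XX/O.O
ply 3, X at XOO/.XX/O.. | (1,0)=+1→XOO/XXX/O..*; (2,1)=-1→XOO/.XX/OX.; (2,2)=-1→XOO/.XX/O.X
ply 4, O at XOO/XXX/O.. | (2,1)=-1→XOO/XXX/OO.*; (2,2)=-1→XOO/XXX/O.O
ply 5, X at XOO/XXX/OO. | (2,2)=+1→XOO/XXX/OOX*
ply 6: XOO/XXX/OOX is terminal -1 (O); from ..O/.XX/O.. depth 7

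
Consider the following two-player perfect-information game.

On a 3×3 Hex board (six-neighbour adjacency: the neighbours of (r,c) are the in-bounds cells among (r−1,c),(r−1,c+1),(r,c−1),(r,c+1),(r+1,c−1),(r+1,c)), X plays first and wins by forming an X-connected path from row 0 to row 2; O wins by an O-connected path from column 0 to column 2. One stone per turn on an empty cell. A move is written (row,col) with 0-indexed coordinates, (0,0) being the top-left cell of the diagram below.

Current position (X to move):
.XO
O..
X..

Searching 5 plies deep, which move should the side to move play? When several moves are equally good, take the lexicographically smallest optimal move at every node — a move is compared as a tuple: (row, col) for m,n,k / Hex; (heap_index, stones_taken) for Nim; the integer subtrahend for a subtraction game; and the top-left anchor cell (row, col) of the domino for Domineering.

X's best at [.XO/O../X..]: (1,1)

p1 X@[.XO/O../X..]: (0,0)[XXO/O../X..]-1 (1,1)[.XO/OX./X..]+1* (1,2)[.XO/O.X/X..]-1 (2,1)[.XO/O../XX.]-1 (2,2)[.XO/O../X.X]-1
p2 O@[.XO/OX./X..] terminal -1; root [.XO/O../X..] d5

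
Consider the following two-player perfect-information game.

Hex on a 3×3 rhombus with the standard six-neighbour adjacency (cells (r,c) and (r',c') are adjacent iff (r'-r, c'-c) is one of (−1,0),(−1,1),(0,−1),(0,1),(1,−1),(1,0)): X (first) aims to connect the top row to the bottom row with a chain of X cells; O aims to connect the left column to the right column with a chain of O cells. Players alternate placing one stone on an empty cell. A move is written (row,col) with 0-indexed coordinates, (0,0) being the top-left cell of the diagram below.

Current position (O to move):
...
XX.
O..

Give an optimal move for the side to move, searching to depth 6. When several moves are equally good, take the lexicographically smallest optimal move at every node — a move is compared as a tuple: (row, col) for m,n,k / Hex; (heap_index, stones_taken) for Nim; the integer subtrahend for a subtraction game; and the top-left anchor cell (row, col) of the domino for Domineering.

p1 O@[.../XX./O..]: (0,0)[O../XX./O..]-1 (0,1)[.O./XX./O..]-1 (0,2)[..O/XX./O..]-1 (1,2)[.../XXO/O..]-1 (2,1)[.../XX./OO.]+1* (2,2)[.../XX./O.O]-1
p2 X@[.../XX./OO.]: (0,0)[X../XX./OO.]-1* (0,1)[.X./XX./OO.]-1 (0,2)[..X/XX./OO.]-1 (1,2)[.../XXX/OO.]-1 (2,2)[.../XX./OOX]-1
p3 O@[X../XX./OO.]: (0,1)[XO./XX./OO.]+1* (0,2)[X.O/XX./OO.]+1 (1,2)[X../XXO/OO.]+1 (2,2)[X../XX./OOO]+1
p4 X@[XO./XX./OO.]: (0,2)[XOX/XX./OO.]-1* (1,2)[XO./XXX/OO.]-1 (2,2)[XO./XX./OOX]-1
p5 O@[XOX/XX./OO.]: (1,2)[XOX/XXO/OO.]+1* (2,2)[XOX/XX./OOO]+1
p6 X@[XOX/XXO/OO.] terminal -1; root [.../XX./O..] d6

O's best at [.../XX./O..]: (2,1)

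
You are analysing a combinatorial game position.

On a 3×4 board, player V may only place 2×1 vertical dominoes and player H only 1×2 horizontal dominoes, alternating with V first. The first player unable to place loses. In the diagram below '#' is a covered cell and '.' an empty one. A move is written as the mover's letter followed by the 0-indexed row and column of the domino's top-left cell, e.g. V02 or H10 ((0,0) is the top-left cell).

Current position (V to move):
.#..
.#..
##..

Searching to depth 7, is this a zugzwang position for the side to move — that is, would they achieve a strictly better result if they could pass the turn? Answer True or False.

zugzwang(.#../.#../##.., V) = False

ply 1, V at .#../.#../##.. | V00=-1→##../##../##..; V02=+1→.##./.##./##..*; V03=+1→.#.#/.#.#/##..; V12=+1→.#../.##./###.; V13=+1→.#../.#.#/##.#
ply 2, H at .##./.##./##.. | H22=-1→.##./.##./####*
ply 3, V at .##./.##./#### | V00=+1→###./###./####*; V03=+1→.###/.###/####
ply 4: ###./###./#### is terminal -1 (H); from .#../.#../##.. depth 7
if V skipped the turn, H would face:
~ ply 1, H at .#../.#../##.. | H02=-1→.###/.#../##..; H12=+1→.#../.###/##..*; H22=-1→.#../.#../####
~ ply 2, V at .#../.###/##.. | V00=-1→##../####/##..*
~ ply 3, H at ##../####/##.. | H02=+1→####/####/##..*; H22=+1→##../####/####
~ ply 4: ####/####/##.. is terminal -1 (V); from .#../.#../##.. depth 7
compare (V): move=+1 vs pass=-1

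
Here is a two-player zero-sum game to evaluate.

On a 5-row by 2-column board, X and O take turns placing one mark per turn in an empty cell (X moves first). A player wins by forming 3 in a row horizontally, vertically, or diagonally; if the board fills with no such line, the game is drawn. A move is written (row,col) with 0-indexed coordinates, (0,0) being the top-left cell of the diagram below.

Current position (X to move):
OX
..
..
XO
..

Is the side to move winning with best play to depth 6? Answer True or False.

p1 X@[OX/../../XO/..]: (1,0)[OX/X./../XO/..]+0 (1,1)[OX/.X/../XO/..]+0 (2,0)[OX/../X./XO/..]+1* (2,1)[OX/../.X/XO/..]+1 (4,0)[OX/../../XO/X.]-1 (4,1)[OX/../../XO/.X]+0
p2 O@[OX/../X./XO/..]: (1,0)[OX/O./X./XO/..]-1* (1,1)[OX/.O/X./XO/..]-1 (2,1)[OX/../XO/XO/..]-1 (4,0)[OX/../X./XO/O.]-1 (4,1)[OX/../X./XO/.O]-1
p3 X@[OX/O./X./XO/..]: (1,1)[OX/OX/X./XO/..]+1* (2,1)[OX/O./XX/XO/..]+1 (4,0)[OX/O./X./XO/X.]+1 (4,1)[OX/O./X./XO/.X]+0
p4 O@[OX/OX/X./XO/..]: (2,1)[OX/OX/XO/XO/..]-1* (4,0)[OX/OX/X./XO/O.]-1 (4,1)[OX/OX/X./XO/.O]-1
p5 X@[OX/OX/XO/XO/..]: (4,0)[OX/OX/XO/XO/X.]+1* (4,1)[OX/OX/XO/XO/.X]+0
p6 O@[OX/OX/XO/XO/X.] terminal -1; root [OX/../../XO/..] d6

X winning at [OX/../../XO/..]: True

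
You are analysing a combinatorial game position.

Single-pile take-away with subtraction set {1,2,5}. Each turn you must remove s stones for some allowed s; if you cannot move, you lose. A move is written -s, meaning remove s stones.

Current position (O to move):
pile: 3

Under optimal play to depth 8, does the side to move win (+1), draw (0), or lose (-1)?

p1 O@[3]: -1[2]-1* -2[1]-1
p2 X@[2]: -1[1]-1 -2[0]+1*
p3 O@[0] terminal -1; root [3] d8

value(3, O) = -1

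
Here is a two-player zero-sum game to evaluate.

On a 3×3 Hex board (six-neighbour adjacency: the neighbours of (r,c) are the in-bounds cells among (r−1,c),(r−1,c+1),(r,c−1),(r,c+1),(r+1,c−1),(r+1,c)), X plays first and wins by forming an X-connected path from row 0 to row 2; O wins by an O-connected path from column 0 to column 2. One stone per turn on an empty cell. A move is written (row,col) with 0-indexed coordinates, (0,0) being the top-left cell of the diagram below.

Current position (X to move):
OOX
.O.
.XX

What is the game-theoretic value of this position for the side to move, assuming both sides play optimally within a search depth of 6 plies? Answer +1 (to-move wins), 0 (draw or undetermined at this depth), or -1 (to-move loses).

p1 X@[OOX/.O./.XX]: (1,0)[OOX/XO./.XX]-1 (1,2)[OOX/.OX/.XX]+1* (2,0)[OOX/.O./XXX]-1
p2 O@[OOX/.OX/.XX] terminal -1; root [OOX/.O./.XX] d6

value(OOX/.O./.XX, X) = +1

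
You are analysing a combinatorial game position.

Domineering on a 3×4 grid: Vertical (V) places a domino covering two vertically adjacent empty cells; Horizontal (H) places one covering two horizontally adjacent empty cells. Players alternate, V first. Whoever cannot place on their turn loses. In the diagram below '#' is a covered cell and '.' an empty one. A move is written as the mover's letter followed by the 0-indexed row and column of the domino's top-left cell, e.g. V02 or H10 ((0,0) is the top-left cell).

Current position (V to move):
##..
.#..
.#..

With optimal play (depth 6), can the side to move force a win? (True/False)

V winning at [##../.#../.#..]: True

p1 V@[##../.#../.#..]: V02[###./.##./.#..]+1* V03[##.#/.#.#/.#..]+1 V10[##../##../##..]-1 V12[##../.##./.##.]+1 V13[##../.#.#/.#.#]+1
p2 H@[###./.##./.#..]: H22[###./.##./.###]-1*
p3 V@[###./.##./.###]: V03[####/.###/.###]+1* V10[###./###./####]+1
p4 H@[####/.###/.###] terminal -1; root [##../.#../.#..] d6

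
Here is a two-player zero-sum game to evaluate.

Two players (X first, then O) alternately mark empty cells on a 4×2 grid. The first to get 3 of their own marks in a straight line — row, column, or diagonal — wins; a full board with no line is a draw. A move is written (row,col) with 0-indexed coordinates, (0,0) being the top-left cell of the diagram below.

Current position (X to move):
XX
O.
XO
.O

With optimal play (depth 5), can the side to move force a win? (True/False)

X winning at [XX/O./XO/.O]: False

p1 X@[XX/O./XO/.O]: (1,1)[XX/OX/XO/.O]+0* (3,0)[XX/O./XO/XO]-1
p2 O@[XX/OX/XO/.O]: (3,0)[XX/OX/XO/OO]+0*
p3 X@[XX/OX/XO/OO] terminal +0; root [XX/O./XO/.O] d5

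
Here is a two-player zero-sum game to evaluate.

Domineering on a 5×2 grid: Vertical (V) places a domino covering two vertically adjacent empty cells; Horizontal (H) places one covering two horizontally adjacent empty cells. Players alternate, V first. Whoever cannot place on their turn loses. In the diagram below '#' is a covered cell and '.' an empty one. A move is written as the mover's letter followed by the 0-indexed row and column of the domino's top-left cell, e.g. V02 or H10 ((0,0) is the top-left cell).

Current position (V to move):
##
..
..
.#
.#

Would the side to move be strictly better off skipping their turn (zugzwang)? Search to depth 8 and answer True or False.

[##/../../.#/.#] V move#1: V10:+1/##/#./#./.#/.#*, V11:+1/##/.#/.#/.#/.#, V20:-1/##/../#./##/.#, V30:-1/##/../../##/##
[##/#./#./.#/.#] end (terminal -1, H#2); searched ##/../../.#/.# to 8
if V skipped the turn, H would face:
~ [##/../../.#/.#] H move#1: H10:-1/##/##/../.#/.#, H20:+1/##/../##/.#/.#*
~ [##/../##/.#/.#] V move#2: V30:-1/##/../##/##/##*
~ [##/../##/##/##] H move#3: H10:+1/##/##/##/##/##*
~ [##/##/##/##/##] end (terminal -1, V#4); searched ##/../../.#/.# to 8
compare (V): move=+1 vs pass=-1

zugzwang(##/../../.#/.#, V) = False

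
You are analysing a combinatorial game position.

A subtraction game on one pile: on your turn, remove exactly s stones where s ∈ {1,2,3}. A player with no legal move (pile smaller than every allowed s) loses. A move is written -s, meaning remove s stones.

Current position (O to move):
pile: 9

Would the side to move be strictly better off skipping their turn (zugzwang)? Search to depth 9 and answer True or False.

zugzwang(9, O) = False

[9] O move#1: -1:+1/8*, -2:-1/7, -3:-1/6
[8] X move#2: -1:-1/7*, -2:-1/6, -3:-1/5
[7] O move#3: -1:-1/6, -2:-1/5, -3:+1/4*
[4] X move#4: -1:-1/3*, -2:-1/2, -3:-1/1
[3] O move#5: -1:-1/2, -2:-1/1, -3:+1/0*
[0] end (terminal -1, X#6); searched 9 to 9
pass branch (X moves first from the same position):
  | [9] X move#1: -1:+1/8*, -2:-1/7, -3:-1/6
  | [8] O move#2: -1:-1/7*, -2:-1/6, -3:-1/5
  | [7] X move#3: -1:-1/6, -2:-1/5, -3:+1/4*
  | [4] O move#4: -1:-1/3*, -2:-1/2, -3:-1/1
  | [3] X move#5: -1:-1/2, -2:-1/1, -3:+1/0*
  | [0] end (terminal -1, O#6); searched 9 to 9
O moving scores +1; O passing scores -1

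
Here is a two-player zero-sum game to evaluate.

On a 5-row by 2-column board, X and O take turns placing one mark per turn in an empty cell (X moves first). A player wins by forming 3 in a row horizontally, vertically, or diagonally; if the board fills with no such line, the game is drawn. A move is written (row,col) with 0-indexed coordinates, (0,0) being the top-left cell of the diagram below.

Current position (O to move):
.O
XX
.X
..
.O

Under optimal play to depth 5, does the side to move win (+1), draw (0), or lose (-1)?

value(.O/XX/.X/../.O, O) = -1

ply 1, O at .O/XX/.X/../.O | (0,0)=-1→OO/XX/.X/../.O*; (2,0)=-1→.O/XX/OX/../.O; (3,0)=-1→.O/XX/.X/O./.O; (3,1)=-1→.O/XX/.X/.O/.O; (4,0)=-1→.O/XX/.X/../OO
ply 2, X at OO/XX/.X/../.O | (2,0)=+1→OO/XX/XX/../.O*; (3,0)=+1→OO/XX/.X/X./.O; (3,1)=+1→OO/XX/.X/.X/.O; (4,0)=+0→OO/XX/.X/../XO
ply 3, O at OO/XX/XX/../.O | (3,0)=-1→OO/XX/XX/O./.O*; (3,1)=-1→OO/XX/XX/.O/.O; (4,0)=-1→OO/XX/XX/../OO
ply 4, X at OO/XX/XX/O./.O | (3,1)=+1→OO/XX/XX/OX/.O*; (4,0)=+0→OO/XX/XX/O./XO
ply 5: OO/XX/XX/OX/.O is terminal -1 (O); from .O/XX/.X/../.O depth 5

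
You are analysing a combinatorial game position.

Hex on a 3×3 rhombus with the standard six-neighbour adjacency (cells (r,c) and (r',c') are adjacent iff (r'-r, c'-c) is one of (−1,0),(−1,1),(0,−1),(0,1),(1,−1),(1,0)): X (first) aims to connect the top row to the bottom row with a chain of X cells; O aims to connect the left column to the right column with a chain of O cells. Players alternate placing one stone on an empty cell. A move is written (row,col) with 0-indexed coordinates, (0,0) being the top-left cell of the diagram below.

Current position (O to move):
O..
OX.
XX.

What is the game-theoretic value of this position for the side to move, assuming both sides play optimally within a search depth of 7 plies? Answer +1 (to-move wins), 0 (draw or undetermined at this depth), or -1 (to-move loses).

ply 1, O at O../OX./XX. | (0,1)=-1→OO./OX./XX.*; (0,2)=-1→O.O/OX./XX.; (1,2)=-1→O../OXO/XX.; (2,2)=-1→O../OX./XXO
ply 2, X at OO./OX./XX. | (0,2)=+1→OOX/OX./XX.*; (1,2)=-1→OO./OXX/XX.; (2,2)=-1→OO./OX./XXX
ply 3: OOX/OX./XX. is terminal -1 (O); from O../OX./XX. depth 7

value(O../OX./XX., O) = -1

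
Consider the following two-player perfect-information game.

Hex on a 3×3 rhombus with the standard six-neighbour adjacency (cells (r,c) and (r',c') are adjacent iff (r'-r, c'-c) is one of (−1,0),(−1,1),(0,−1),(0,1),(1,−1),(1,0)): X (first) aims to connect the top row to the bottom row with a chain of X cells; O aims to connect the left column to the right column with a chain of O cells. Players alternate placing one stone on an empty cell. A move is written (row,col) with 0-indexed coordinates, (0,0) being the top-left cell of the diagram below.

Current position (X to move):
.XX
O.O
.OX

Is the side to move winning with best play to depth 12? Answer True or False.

p1 X@[.XX/O.O/.OX]: (0,0)[XXX/O.O/.OX]-1* (1,1)[.XX/OXO/.OX]-1 (2,0)[.XX/O.O/XOX]-1
p2 O@[XXX/O.O/.OX]: (1,1)[XXX/OOO/.OX]+1* (2,0)[XXX/O.O/OOX]+1
p3 X@[XXX/OOO/.OX] terminal -1; root [.XX/O.O/.OX] d12

X winning at [.XX/O.O/.OX]: False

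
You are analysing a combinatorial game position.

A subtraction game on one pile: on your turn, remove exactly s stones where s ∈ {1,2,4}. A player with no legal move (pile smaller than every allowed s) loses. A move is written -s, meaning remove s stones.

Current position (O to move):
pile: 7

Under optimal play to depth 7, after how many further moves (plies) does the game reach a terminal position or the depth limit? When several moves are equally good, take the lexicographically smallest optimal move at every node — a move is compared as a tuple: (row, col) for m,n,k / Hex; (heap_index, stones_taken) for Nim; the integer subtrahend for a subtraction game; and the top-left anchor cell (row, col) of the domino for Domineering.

PV length from [7]: 5 plies

p1 O@[7]: -1[6]+1* -2[5]-1 -4[3]+1
p2 X@[6]: -1[5]-1* -2[4]-1 -4[2]-1
p3 O@[5]: -1[4]-1 -2[3]+1* -4[1]-1
p4 X@[3]: -1[2]-1* -2[1]-1
p5 O@[2]: -1[1]-1 -2[0]+1*
p6 X@[0] terminal -1; root [7] d7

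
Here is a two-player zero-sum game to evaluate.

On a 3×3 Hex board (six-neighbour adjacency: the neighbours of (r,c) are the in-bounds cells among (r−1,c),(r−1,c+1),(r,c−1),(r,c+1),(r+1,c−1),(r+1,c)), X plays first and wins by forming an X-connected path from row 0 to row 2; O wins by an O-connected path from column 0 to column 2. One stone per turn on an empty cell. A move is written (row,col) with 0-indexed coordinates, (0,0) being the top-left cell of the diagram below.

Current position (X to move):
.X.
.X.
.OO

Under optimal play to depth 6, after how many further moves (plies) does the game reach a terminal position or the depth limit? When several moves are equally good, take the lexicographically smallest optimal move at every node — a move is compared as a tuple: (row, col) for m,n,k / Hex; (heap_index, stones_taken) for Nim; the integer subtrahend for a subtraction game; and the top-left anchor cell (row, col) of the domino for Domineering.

PV length from [.X./.X./.OO]: 1 ply

ply 1, X at .X./.X./.OO | (0,0)=-1→XX./.X./.OO; (0,2)=-1→.XX/.X./.OO; (1,0)=-1→.X./XX./.OO; (1,2)=-1→.X./.XX/.OO; (2,0)=+1→.X./.X./XOO*
ply 2: .X./.X./XOO is terminal -1 (O); from .X./.X./.OO depth 6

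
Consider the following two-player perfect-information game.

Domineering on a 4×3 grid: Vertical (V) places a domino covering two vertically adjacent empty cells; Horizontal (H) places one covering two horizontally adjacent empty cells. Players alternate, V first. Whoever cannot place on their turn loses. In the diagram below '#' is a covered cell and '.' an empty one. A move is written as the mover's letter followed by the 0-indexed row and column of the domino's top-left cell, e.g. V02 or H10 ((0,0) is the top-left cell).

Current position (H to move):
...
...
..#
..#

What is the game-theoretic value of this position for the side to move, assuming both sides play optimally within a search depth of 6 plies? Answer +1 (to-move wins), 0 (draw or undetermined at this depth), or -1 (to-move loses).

p1 H@[.../.../..#/..#]: H00[##./.../..#/..#]-1* H01[.##/.../..#/..#]-1 H10[.../##./..#/..#]-1 H11[.../.##/..#/..#]-1 H20[.../.../###/..#]-1 H30[.../.../..#/###]-1
p2 V@[##./.../..#/..#]: V02[###/..#/..#/..#]-1 V10[##./#../#.#/..#]+1* V11[##./.#./.##/..#]+1 V20[##./.../#.#/#.#]+1 V21[##./.../.##/.##]+1
p3 H@[##./#../#.#/..#]: H11[##./###/#.#/..#]-1* H30[##./#../#.#/###]-1
p4 V@[##./###/#.#/..#]: V21[##./###/###/.##]+1*
p5 H@[##./###/###/.##] terminal -1; root [.../.../..#/..#] d6

value(.../.../..#/..#, H) = -1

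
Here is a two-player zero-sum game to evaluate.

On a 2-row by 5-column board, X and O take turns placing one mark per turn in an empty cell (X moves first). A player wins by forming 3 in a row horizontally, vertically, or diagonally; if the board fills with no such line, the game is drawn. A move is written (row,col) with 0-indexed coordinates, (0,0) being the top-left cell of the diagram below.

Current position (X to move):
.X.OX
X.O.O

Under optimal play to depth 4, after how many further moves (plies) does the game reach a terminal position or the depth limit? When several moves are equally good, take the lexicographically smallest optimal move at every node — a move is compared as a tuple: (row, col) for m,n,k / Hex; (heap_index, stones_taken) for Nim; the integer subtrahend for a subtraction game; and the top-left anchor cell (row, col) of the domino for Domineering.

PV length from [.X.OX/X.O.O]: 4 plies

ply 1, X at .X.OX/X.O.O | (0,0)=-1→XX.OX/X.O.O; (0,2)=-1→.XXOX/X.O.O; (1,1)=-1→.X.OX/XXO.O; (1,3)=+0→.X.OX/X.OXO*
ply 2, O at .X.OX/X.OXO | (0,0)=+0→OX.OX/X.OXO*; (0,2)=+0→.XOOX/X.OXO; (1,1)=+0→.X.OX/XOOXO
ply 3, X at OX.OX/X.OXO | (0,2)=+0→OXXOX/X.OXO*; (1,1)=+0→OX.OX/XXOXO
ply 4, O at OXXOX/X.OXO | (1,1)=+0→OXXOX/XOOXO*
ply 5: OXXOX/XOOXO is terminal +0 (X); from .X.OX/X.O.O depth 4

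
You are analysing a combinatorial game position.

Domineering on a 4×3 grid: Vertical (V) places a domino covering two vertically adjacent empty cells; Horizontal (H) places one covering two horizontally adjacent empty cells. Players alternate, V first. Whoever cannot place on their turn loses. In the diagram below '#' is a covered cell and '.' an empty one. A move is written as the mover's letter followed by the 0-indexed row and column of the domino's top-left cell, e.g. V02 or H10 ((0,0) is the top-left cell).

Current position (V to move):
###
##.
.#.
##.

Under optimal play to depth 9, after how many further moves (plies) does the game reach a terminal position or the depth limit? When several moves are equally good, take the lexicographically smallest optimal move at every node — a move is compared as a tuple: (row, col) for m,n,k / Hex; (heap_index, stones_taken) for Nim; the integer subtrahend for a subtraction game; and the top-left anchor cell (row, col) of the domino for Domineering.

PV length from [###/##./.#./##.]: 1 ply

ply 1, V at ###/##./.#./##. | V12=+1→###/###/.##/##.*; V22=+1→###/##./.##/###
ply 2: ###/###/.##/##. is terminal -1 (H); from ###/##./.#./##. depth 9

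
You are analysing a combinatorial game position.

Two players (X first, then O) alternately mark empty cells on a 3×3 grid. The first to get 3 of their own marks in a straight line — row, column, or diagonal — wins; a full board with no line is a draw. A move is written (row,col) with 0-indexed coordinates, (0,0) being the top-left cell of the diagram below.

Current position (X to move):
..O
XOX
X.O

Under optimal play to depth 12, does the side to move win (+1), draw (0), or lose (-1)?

value(..O/XOX/X.O, X) = +1

p1 X@[..O/XOX/X.O]: (0,0)[X.O/XOX/X.O]+1* (0,1)[.XO/XOX/X.O]-1 (2,1)[..O/XOX/XXO]-1
p2 O@[X.O/XOX/X.O] terminal -1; root [..O/XOX/X.O] d12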